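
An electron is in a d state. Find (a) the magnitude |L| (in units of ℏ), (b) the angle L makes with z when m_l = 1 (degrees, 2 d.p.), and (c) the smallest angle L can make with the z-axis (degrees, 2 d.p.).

D corresponds to l = 2.
|L| = ℏ√(2·3) = √6 ℏ ≈ 2.449ℏ.
For m_l = 1: cos θ = 1/√6, θ ≈ 65.91°.
cos θ_min = 2/√6, so θ_min ≈ 35.26°.

|L| = √6 ℏ ≈ 2.449ℏ; θ(m_l=1) ≈ 65.91°; θ_min ≈ 35.26°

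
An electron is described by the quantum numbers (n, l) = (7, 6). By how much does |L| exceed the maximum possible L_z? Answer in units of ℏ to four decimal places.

|L| − L_z,max ≈ 0.4807ℏ

|L| = √42 ℏ ≈ 6.4807ℏ, while L_z,max = lℏ = 6ℏ.
The difference is (√42 − 6)ℏ ≈ 0.4807ℏ.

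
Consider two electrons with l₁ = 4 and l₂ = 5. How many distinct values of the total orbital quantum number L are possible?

9

The total orbital quantum number L ranges from |l₁ − l₂| to l₁ + l₂ in integer steps.
L ∈ {1, 2, 3, 4, 5, 6, 7, 8, 9}.
That is 9 values.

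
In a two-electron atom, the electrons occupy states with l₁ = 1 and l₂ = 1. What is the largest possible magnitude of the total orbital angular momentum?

|L_tot|_max = √6 ℏ ≈ 2.449ℏ

The total orbital quantum number L ranges from |l₁ − l₂| to l₁ + l₂ in integer steps.
L ∈ {0, 1, 2}.
The largest magnitude corresponds to L = 2: |L_tot| = ℏ√(2·3) = √6 ℏ.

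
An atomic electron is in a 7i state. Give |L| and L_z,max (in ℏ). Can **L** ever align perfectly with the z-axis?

No: L_z,max = 6ℏ < |L| = √42 ℏ ≈ 6.481ℏ

For 7i, l = 6.
|L| = √42 ℏ ≈ 6.4807ℏ, while L_z,max = lℏ = 6ℏ.
Since |L| > L_z,max, the vector can never point exactly along z; the closest it comes is θ_min = arccos(6/√42) ≈ 22.2°.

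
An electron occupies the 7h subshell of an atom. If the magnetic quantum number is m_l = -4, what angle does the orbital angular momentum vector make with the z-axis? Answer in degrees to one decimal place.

7h means n = 7, l = 5.
|L| = √(l(l+1)) ℏ = √30 ℏ.
L_z = m_l ℏ = −4ℏ.
cos θ = L_z/|L| = -4/√30, so θ ≈ 136.9°.

θ ≈ 136.9°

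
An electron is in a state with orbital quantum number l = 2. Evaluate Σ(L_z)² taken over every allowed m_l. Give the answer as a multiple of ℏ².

Σ(L_z)² = 10 ℏ²

The allowed m_l values are -2, -1, 0, 1, 2.
Summing m² from −2 to 2: Σ m_l² = 10.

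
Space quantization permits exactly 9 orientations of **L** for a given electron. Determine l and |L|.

l = 4, |L| = 2√5 ℏ ≈ 4.472ℏ

Since there are 2l+1 = 9 values of m_l, l = 4.
Then |L| = √(l(l+1)) ℏ = 2√5 ℏ.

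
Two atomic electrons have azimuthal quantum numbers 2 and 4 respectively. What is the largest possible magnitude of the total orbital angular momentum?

|L_tot|_max = √42 ℏ ≈ 6.481ℏ

The total orbital quantum number L ranges from |l₁ − l₂| to l₁ + l₂ in integer steps.
So L can be 2, 3, 4, 5, 6.
The largest magnitude corresponds to L = 6: |L_tot| = ℏ√(6·7) = √42 ℏ.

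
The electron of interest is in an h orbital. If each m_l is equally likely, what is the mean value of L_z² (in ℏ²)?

⟨L_z²⟩ = 10 ℏ²

The letter h corresponds to l = 5.
m_l ∈ {-5, -4, -3, -2, -1, 0, 1, 2, 3, 4, 5}.
⟨L_z²⟩ = ℏ²·(Σ m_l²)/(2l+1) = ℏ²·110/11 = 10ℏ².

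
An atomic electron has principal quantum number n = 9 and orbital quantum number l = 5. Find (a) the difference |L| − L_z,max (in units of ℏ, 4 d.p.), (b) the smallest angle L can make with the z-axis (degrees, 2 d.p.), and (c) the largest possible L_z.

|L|−L_z,max ≈ 0.4772ℏ; θ_min ≈ 24.09°; L_z,max = 5ℏ

|L| − L_z,max = (√30 − 5)ℏ ≈ 0.4772ℏ.
cos θ_min = 5/√30, so θ_min ≈ 24.09°.
L_z,max = lℏ = 5ℏ.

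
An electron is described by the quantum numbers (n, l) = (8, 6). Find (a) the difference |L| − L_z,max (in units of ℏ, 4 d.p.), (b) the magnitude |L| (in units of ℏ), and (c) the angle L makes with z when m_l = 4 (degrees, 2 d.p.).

|L| − L_z,max = (√42 − 6)ℏ ≈ 0.4807ℏ.
|L| = ℏ√(6·7) = √42 ℏ ≈ 6.481ℏ.
For m_l = 4: cos θ = 4/√42, θ ≈ 51.89°.

|L|−L_z,max ≈ 0.4807ℏ; |L| = √42 ℏ ≈ 6.481ℏ; θ(m_l=4) ≈ 51.89°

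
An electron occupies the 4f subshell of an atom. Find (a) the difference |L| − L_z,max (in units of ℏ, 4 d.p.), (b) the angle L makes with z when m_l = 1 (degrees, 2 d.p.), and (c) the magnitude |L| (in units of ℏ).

|L|−L_z,max ≈ 0.4641ℏ; θ(m_l=1) ≈ 73.22°; |L| = 2√3 ℏ ≈ 3.464ℏ

4f means n = 4, l = 3.
|L| − L_z,max = (2√3 − 3)ℏ ≈ 0.4641ℏ.
For m_l = 1: cos θ = 1/√12, θ ≈ 73.22°.
|L| = ℏ√(3·4) = 2√3 ℏ ≈ 3.464ℏ.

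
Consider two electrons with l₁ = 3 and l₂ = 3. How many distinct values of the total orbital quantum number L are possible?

7

L runs from |3 − 3| = 0 to 3 + 3 = 6.
L ∈ {0, 1, 2, 3, 4, 5, 6}.
That is 7 values.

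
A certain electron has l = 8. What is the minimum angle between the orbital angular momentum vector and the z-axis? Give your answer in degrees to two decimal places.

|L|² = l(l+1)ℏ² = 72ℏ², so |L| = 6√2 ℏ.
The smallest angle corresponds to the largest L_z, i.e. m_l = l = 8, giving L_z = 8ℏ.
cos θ_min = 8/√72, so θ_min ≈ 19.47°.

θ_min ≈ 19.47°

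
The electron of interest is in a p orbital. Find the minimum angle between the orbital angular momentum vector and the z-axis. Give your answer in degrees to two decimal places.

The letter p corresponds to l = 1.
|L|² = l(l+1)ℏ² = 2ℏ², so |L| = √2 ℏ.
The smallest angle corresponds to the largest L_z, i.e. m_l = l = 1, giving L_z = 1ℏ.
cos θ_min = 1/√2, so θ_min ≈ 45.00°.

θ_min ≈ 45.00°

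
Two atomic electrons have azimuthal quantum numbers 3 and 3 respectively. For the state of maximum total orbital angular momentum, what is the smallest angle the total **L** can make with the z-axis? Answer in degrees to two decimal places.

The total orbital quantum number L ranges from |l₁ − l₂| to l₁ + l₂ in integer steps.
So L can be 0, 1, 2, 3, 4, 5, 6.
The maximum is L = 6, with |L_tot| = ℏ√(6·7) = √42 ℏ.
The minimum angle with z is arccos(6/√42) ≈ 22.21°.

θ_min ≈ 22.21°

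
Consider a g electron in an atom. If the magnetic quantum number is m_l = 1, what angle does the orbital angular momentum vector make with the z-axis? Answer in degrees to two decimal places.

The letter g corresponds to l = 4.
|L|² = l(l+1)ℏ² = 20ℏ², so |L| = 2√5 ℏ.
L_z = m_l ℏ = 1ℏ.
cos θ = L_z/|L| = 1/√20, so θ ≈ 77.08°.

θ ≈ 77.08°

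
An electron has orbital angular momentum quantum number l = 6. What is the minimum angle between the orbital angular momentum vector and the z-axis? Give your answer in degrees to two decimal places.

θ_min ≈ 22.21°

|L|² = l(l+1)ℏ² = 42ℏ², so |L| = √42 ℏ.
The smallest angle corresponds to the largest L_z, i.e. m_l = l = 6, giving L_z = 6ℏ.
cos θ_min = 6/√42, so θ_min ≈ 22.21°.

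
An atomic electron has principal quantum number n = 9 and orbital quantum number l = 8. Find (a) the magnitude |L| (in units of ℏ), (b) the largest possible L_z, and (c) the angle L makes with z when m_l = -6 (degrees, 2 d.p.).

|L| = ℏ√(8·9) = 6√2 ℏ ≈ 8.485ℏ.
L_z,max = lℏ = 8ℏ.
For m_l = -6: cos θ = -6/√72, θ ≈ 135.00°.

|L| = 6√2 ℏ ≈ 8.485ℏ; L_z,max = 8ℏ; θ(m_l=-6) ≈ 135.00°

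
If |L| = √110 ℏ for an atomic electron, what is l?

(|L|/ℏ)² = l(l+1) = 110.
Solving: l = 10.

l = 10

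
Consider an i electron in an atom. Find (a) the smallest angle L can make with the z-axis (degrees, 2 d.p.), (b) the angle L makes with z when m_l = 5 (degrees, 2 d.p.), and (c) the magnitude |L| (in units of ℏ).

θ_min ≈ 22.21°; θ(m_l=5) ≈ 39.51°; |L| = √42 ℏ ≈ 6.481ℏ

An i state has l = 6.
cos θ_min = 6/√42, so θ_min ≈ 22.21°.
For m_l = 5: cos θ = 5/√42, θ ≈ 39.51°.
|L| = ℏ√(6·7) = √42 ℏ ≈ 6.481ℏ.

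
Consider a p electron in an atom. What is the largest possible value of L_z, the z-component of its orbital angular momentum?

For a p orbital, l = 1.
L_z = m_l ℏ with m_l ∈ {−1, …, 1}; the maximum is m_l = 1.

L_z,max = 1ℏ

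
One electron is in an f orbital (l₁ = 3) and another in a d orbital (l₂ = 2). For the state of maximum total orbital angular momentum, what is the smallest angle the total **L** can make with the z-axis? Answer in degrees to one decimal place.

θ_min ≈ 24.1°

Angular momentum addition gives L = |l₁ − l₂|, …, l₁ + l₂.
L ∈ {1, 2, 3, 4, 5}.
The maximum is L = 5, with |L_tot| = ℏ√(5·6) = √30 ℏ.
The minimum angle with z is arccos(5/√30) ≈ 24.1°.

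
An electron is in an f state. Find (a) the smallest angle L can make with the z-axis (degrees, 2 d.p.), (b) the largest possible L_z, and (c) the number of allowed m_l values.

An f state has l = 3.
cos θ_min = 3/√12, so θ_min ≈ 30.00°.
L_z,max = lℏ = 3ℏ.
There are 2l+1 = 7 values of m_l.

θ_min ≈ 30.00°; L_z,max = 3ℏ; 7 values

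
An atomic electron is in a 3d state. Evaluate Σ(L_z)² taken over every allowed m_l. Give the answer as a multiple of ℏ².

Σ(L_z)² = 10 ℏ²

3d means n = 3, l = 2.
m_l runs from −2 to 2, i.e. {-2, -1, 0, 1, 2}.
Σ m_l² = 2·(1 + 4) = 10.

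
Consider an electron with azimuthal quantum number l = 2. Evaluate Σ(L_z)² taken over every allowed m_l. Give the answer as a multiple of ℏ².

Σ(L_z)² = 10 ℏ²

The allowed m_l values are -2, -1, 0, 1, 2.
Summing m² from −2 to 2: Σ m_l² = 10.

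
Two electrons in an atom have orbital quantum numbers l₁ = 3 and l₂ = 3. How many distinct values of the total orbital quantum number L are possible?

The total orbital quantum number L ranges from |l₁ − l₂| to l₁ + l₂ in integer steps.
So L can be 0, 1, 2, 3, 4, 5, 6.
That is 7 values.

7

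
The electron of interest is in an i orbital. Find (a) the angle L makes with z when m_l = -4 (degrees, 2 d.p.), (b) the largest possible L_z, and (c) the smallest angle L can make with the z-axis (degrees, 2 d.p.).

An i state has l = 6.
For m_l = -4: cos θ = -4/√42, θ ≈ 128.11°.
L_z,max = lℏ = 6ℏ.
cos θ_min = 6/√42, so θ_min ≈ 22.21°.

θ(m_l=-4) ≈ 128.11°; L_z,max = 6ℏ; θ_min ≈ 22.21°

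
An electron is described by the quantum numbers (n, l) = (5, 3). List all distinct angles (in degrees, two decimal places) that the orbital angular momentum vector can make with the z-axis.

|L|² = l(l+1)ℏ² = 12ℏ², so |L| = 2√3 ℏ.
cos θ = m_l/√12 for each m_l ∈ {-3, -2, -1, 0, 1, 2, 3}.

θ ∈ {30.00°, 54.74°, 73.22°, 90.00°, 106.78°, 125.26°, 150.00°}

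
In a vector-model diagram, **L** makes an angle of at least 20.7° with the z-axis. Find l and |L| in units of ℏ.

l = 7, |L| = 2√14 ℏ ≈ 7.483ℏ

cos²θ_min = l/(l+1) = 0.8751.
Thus l = 0.8751/(1 − 0.8751) ≈ 7.
Then |L| = ℏ√(7·8) = 2√14 ℏ.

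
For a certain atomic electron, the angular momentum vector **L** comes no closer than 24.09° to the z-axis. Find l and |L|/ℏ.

At minimum angle, m_l = l, so cos θ = l/√(l(l+1)); cos²θ = l/(l+1) = 0.8334.
l = cos²θ/sin²θ ≈ 5.
Then |L| = ℏ√(5·6) = √30 ℏ.

l = 5, |L| = √30 ℏ ≈ 5.477ℏ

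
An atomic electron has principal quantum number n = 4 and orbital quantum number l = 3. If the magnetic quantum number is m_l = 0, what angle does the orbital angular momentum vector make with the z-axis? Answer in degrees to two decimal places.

|L| = ℏ√(l(l+1)) = 2√3 ℏ.
L_z = m_l ℏ = 0ℏ.
cos θ = L_z/|L| = 0/√12, so θ ≈ 90.00°.

θ ≈ 90.00°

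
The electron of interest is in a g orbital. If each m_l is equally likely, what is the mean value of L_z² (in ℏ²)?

For a g orbital, l = 4.
m_l ∈ {-4, -3, -2, -1, 0, 1, 2, 3, 4}.
Average of L_z² over 9 states: 60/9 ℏ² = 6.667 ℏ².

⟨L_z²⟩ = 6.667 ℏ²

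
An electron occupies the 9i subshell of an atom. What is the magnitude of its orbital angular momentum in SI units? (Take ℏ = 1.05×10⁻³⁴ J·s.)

For 9i, l = 6.
|L| = ℏ√(l(l+1)) = ℏ√(6·7) = √42 ℏ
Numerically, |L| = 6.481 × (1.05×10⁻³⁴ J·s) = 6.80×10⁻³⁴ J·s.

|L| = 6.80×10⁻³⁴ J·s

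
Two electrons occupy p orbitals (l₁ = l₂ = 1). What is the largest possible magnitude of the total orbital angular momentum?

|L_tot|_max = √6 ℏ ≈ 2.449ℏ

L runs from |1 − 1| = 0 to 1 + 1 = 2.
Allowed values: L = 0, 1, 2.
The largest magnitude corresponds to L = 2: |L_tot| = ℏ√(2·3) = √6 ℏ.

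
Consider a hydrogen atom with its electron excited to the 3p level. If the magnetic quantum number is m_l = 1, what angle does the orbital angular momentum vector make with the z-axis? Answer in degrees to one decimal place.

The 3p level has l = 1.
|L| = √(l(l+1)) ℏ = √2 ℏ.
L_z = m_l ℏ = 1ℏ.
cos θ = L_z/|L| = 1/√2, so θ ≈ 45.0°.

θ ≈ 45.0°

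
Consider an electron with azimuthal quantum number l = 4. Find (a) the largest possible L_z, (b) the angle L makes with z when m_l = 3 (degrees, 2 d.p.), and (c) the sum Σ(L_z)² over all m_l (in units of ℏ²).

L_z,max = 4ℏ; θ(m_l=3) ≈ 47.87°; Σ(L_z)² = 60 ℏ²

L_z,max = lℏ = 4ℏ.
For m_l = 3: cos θ = 3/√20, θ ≈ 47.87°.
Σ m_l² = 60, so Σ(L_z)² = 60 ℏ².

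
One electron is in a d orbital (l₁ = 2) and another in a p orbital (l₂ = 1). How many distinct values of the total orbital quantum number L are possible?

By the triangle rule, |l₁ − l₂| ≤ L ≤ l₁ + l₂.
So L can be 1, 2, 3.
That is 3 values.

3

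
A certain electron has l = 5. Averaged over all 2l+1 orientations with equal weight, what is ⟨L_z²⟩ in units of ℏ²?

⟨L_z²⟩ = 10 ℏ²

The allowed m_l values are -5, -4, -3, -2, -1, 0, 1, 2, 3, 4, 5.
⟨L_z²⟩ = ℏ²·l(l+1)/3 = 10ℏ².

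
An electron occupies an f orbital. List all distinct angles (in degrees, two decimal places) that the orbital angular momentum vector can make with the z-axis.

θ ∈ {30.00°, 54.74°, 73.22°, 90.00°, 106.78°, 125.26°, 150.00°}

An f state has l = 3.
|L| = √(l(l+1)) ℏ = 2√3 ℏ.
cos θ = m_l/√12 for each m_l ∈ {-3, -2, -1, 0, 1, 2, 3}.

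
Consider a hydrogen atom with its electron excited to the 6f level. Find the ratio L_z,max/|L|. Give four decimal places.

L_z,max/|L| = 0.8660

The 6f level has l = 3.
|L| = 2√3 ℏ ≈ 3.4641ℏ, while L_z,max = lℏ = 3ℏ.
L_z,max/|L| = 3/√12 = 0.8660.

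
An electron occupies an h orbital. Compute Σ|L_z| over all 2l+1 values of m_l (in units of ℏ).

For an h orbital, l = 5.
The allowed m_l values are -5, -4, -3, -2, -1, 0, 1, 2, 3, 4, 5.
Σ|m_l| = 2·5(5+1)/2 = 30.

Σ|L_z| = 30 ℏ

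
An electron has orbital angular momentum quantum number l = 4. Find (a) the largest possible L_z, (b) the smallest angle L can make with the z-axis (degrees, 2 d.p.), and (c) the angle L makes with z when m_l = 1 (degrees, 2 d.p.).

L_z,max = 4ℏ; θ_min ≈ 26.57°; θ(m_l=1) ≈ 77.08°

L_z,max = lℏ = 4ℏ.
cos θ_min = 4/√20, so θ_min ≈ 26.57°.
For m_l = 1: cos θ = 1/√20, θ ≈ 77.08°.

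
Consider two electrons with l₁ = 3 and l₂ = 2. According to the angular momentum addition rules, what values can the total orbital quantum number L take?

L = 1, 2, 3, 4, 5

The total orbital quantum number L ranges from |l₁ − l₂| to l₁ + l₂ in integer steps.
So L can be 1, 2, 3, 4, 5.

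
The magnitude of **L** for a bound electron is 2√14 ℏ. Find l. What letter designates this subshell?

l = 7 (k orbital)

(|L|/ℏ)² = l(l+1) = 56.
l² + l − 56 = 0 ⇒ l = 7.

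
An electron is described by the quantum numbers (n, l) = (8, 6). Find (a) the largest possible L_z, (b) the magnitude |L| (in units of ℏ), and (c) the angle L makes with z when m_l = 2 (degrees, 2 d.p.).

L_z,max = lℏ = 6ℏ.
|L| = ℏ√(6·7) = √42 ℏ ≈ 6.481ℏ.
For m_l = 2: cos θ = 2/√42, θ ≈ 72.02°.

L_z,max = 6ℏ; |L| = √42 ℏ ≈ 6.481ℏ; θ(m_l=2) ≈ 72.02°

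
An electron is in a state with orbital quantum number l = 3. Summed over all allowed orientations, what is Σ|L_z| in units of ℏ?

m_l runs from −3 to 3, i.e. {-3, -2, -1, 0, 1, 2, 3}.
Σ|m_l| = 2·3(3+1)/2 = 12.

Σ|L_z| = 12 ℏ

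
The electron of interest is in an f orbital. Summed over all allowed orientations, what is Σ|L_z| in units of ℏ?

An f state has l = 3.
m_l ∈ {-3, -2, -1, 0, 1, 2, 3}.
Σ|m_l| = 2·3(3+1)/2 = 12.

Σ|L_z| = 12 ℏ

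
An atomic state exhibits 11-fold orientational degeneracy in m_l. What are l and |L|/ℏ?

l = 5, |L| = √30 ℏ ≈ 5.477ℏ

2l + 1 = 11 ⇒ l = 5.
Then |L| = √(l(l+1)) ℏ = √30 ℏ.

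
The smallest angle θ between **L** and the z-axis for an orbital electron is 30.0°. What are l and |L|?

l = 3, |L| = 2√3 ℏ ≈ 3.464ℏ

cos²θ_min = l/(l+1) = 0.7500.
Solving: l = 3.
Then |L| = ℏ√(3·4) = 2√3 ℏ.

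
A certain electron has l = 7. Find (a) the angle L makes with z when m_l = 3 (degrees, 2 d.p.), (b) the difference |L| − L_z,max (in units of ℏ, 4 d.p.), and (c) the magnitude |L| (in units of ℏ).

θ(m_l=3) ≈ 66.37°; |L|−L_z,max ≈ 0.4833ℏ; |L| = 2√14 ℏ ≈ 7.483ℏ

For m_l = 3: cos θ = 3/√56, θ ≈ 66.37°.
|L| − L_z,max = (2√14 − 7)ℏ ≈ 0.4833ℏ.
|L| = ℏ√(7·8) = 2√14 ℏ ≈ 7.483ℏ.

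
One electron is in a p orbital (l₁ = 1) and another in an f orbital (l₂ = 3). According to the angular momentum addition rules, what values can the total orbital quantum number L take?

Angular momentum addition gives L = |l₁ − l₂|, …, l₁ + l₂.
So L can be 2, 3, 4.

L = 2, 3, 4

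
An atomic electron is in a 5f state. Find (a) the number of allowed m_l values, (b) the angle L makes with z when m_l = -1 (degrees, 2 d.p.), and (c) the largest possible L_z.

The 5f subshell has l = 3.
There are 2l+1 = 7 values of m_l.
For m_l = -1: cos θ = -1/√12, θ ≈ 106.78°.
L_z,max = lℏ = 3ℏ.

7 values; θ(m_l=-1) ≈ 106.78°; L_z,max = 3ℏ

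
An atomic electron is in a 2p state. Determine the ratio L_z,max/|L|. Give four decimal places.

For 2p, l = 1.
|L| = √2 ℏ ≈ 1.4142ℏ, while L_z,max = lℏ = 1ℏ.
L_z,max/|L| = 1/√2 = 0.7071.

L_z,max/|L| = 0.7071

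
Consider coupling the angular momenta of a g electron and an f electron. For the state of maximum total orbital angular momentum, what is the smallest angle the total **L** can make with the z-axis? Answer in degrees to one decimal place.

θ_min ≈ 20.7°

Angular momentum addition gives L = |l₁ − l₂|, …, l₁ + l₂.
Allowed values: L = 1, 2, 3, 4, 5, 6, 7.
The maximum is L = 7, with |L_tot| = ℏ√(7·8) = 2√14 ℏ.
The minimum angle with z is arccos(7/√56) ≈ 20.7°.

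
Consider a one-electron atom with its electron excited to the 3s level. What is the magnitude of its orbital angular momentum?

|L| = 0

The 3s level has l = 0.
|L| = ℏ√(l(l+1)) = ℏ√0 = 0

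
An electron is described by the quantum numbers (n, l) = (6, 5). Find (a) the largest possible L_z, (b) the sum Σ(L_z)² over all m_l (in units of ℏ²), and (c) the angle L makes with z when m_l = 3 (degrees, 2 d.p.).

L_z,max = 5ℏ; Σ(L_z)² = 110 ℏ²; θ(m_l=3) ≈ 56.79°

L_z,max = lℏ = 5ℏ.
Σ m_l² = 110, so Σ(L_z)² = 110 ℏ².
For m_l = 3: cos θ = 3/√30, θ ≈ 56.79°.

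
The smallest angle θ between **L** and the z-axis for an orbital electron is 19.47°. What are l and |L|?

At minimum angle, m_l = l, so cos θ = l/√(l(l+1)); cos²θ = l/(l+1) = 0.8889.
l = cos²θ/sin²θ ≈ 8.
Then |L| = ℏ√(8·9) = 6√2 ℏ.

l = 8, |L| = 6√2 ℏ ≈ 8.485ℏ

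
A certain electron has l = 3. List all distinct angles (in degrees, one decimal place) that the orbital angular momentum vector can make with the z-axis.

θ ∈ {30.0°, 54.7°, 73.2°, 90.0°, 106.8°, 125.3°, 150.0°}

|L| = ℏ√(l(l+1)) = 2√3 ℏ.
cos θ = m_l/√12 for each m_l ∈ {-3, -2, -1, 0, 1, 2, 3}.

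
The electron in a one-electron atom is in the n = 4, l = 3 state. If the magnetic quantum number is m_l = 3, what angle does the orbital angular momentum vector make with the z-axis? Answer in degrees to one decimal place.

|L| = √(l(l+1)) ℏ = 2√3 ℏ.
L_z = m_l ℏ = 3ℏ.
cos θ = L_z/|L| = 3/√12, so θ ≈ 30.0°.

θ ≈ 30.0°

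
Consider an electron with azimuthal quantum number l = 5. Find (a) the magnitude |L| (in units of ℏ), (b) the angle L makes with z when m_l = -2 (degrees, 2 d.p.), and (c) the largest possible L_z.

|L| = √30 ℏ ≈ 5.477ℏ; θ(m_l=-2) ≈ 111.42°; L_z,max = 5ℏ

|L| = ℏ√(5·6) = √30 ℏ ≈ 5.477ℏ.
For m_l = -2: cos θ = -2/√30, θ ≈ 111.42°.
L_z,max = lℏ = 5ℏ.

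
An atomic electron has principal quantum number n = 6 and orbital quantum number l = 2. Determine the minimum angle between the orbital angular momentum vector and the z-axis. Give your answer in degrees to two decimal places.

θ_min ≈ 35.26°

|L|² = l(l+1)ℏ² = 6ℏ², so |L| = √6 ℏ.
The smallest angle corresponds to the largest L_z, i.e. m_l = l = 2, giving L_z = 2ℏ.
cos θ_min = 2/√6, so θ_min ≈ 35.26°.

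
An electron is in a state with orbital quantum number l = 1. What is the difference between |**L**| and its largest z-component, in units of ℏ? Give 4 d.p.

|L| − L_z,max ≈ 0.4142ℏ

|L| = √2 ℏ ≈ 1.4142ℏ, while L_z,max = lℏ = 1ℏ.
The difference is (√2 − 1)ℏ ≈ 0.4142ℏ.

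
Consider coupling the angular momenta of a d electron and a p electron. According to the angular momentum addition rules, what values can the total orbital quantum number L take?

L = 1, 2, 3

By the triangle rule, |l₁ − l₂| ≤ L ≤ l₁ + l₂.
Allowed values: L = 1, 2, 3.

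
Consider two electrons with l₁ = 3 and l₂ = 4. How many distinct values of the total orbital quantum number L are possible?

Angular momentum addition gives L = |l₁ − l₂|, …, l₁ + l₂.
So L can be 1, 2, 3, 4, 5, 6, 7.
That is 7 values.

7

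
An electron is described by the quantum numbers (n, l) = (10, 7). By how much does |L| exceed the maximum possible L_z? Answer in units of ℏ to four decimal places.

|L| − L_z,max ≈ 0.4833ℏ

|L| = 2√14 ℏ ≈ 7.4833ℏ, while L_z,max = lℏ = 7ℏ.
The difference is (2√14 − 7)ℏ ≈ 0.4833ℏ.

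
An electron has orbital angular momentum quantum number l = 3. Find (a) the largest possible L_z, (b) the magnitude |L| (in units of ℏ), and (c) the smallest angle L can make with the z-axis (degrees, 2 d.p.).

L_z,max = 3ℏ; |L| = 2√3 ℏ ≈ 3.464ℏ; θ_min ≈ 30.00°

L_z,max = lℏ = 3ℏ.
|L| = ℏ√(3·4) = 2√3 ℏ ≈ 3.464ℏ.
cos θ_min = 3/√12, so θ_min ≈ 30.00°.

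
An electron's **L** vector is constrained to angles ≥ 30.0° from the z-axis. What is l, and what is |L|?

At minimum angle, m_l = l, so cos θ = l/√(l(l+1)); cos²θ = l/(l+1) = 0.7500.
l = cos²θ/sin²θ ≈ 3.
Then |L| = ℏ√(3·4) = 2√3 ℏ.

l = 3, |L| = 2√3 ℏ ≈ 3.464ℏ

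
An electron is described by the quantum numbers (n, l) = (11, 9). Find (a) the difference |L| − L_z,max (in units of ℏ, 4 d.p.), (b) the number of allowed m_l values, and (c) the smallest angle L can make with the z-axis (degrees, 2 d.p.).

|L| − L_z,max = (3√10 − 9)ℏ ≈ 0.4868ℏ.
There are 2l+1 = 19 values of m_l.
cos θ_min = 9/√90, so θ_min ≈ 18.43°.

|L|−L_z,max ≈ 0.4868ℏ; 19 values; θ_min ≈ 18.43°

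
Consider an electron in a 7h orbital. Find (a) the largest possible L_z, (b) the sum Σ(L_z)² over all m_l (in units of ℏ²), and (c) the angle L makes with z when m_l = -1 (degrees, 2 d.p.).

L_z,max = 5ℏ; Σ(L_z)² = 110 ℏ²; θ(m_l=-1) ≈ 100.52°

The 7h subshell has l = 5.
L_z,max = lℏ = 5ℏ.
Σ m_l² = 110, so Σ(L_z)² = 110 ℏ².
For m_l = -1: cos θ = -1/√30, θ ≈ 100.52°.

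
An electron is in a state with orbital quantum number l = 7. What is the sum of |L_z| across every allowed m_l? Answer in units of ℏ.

m_l ∈ {-7, -6, -5, -4, -3, -2, -1, 0, 1, 2, 3, 4, 5, 6, 7}.
Σ|m_l| = 2·7(7+1)/2 = 56.

Σ|L_z| = 56 ℏ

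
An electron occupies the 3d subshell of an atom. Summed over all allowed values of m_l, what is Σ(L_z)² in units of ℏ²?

For 3d, l = 2.
m_l ∈ {-2, -1, 0, 1, 2}.
Σ m_l² = 2·(1 + 4) = 10.

Σ(L_z)² = 10 ℏ²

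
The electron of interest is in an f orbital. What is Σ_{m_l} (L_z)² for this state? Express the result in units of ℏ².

Σ(L_z)² = 28 ℏ²

The letter f corresponds to l = 3.
m_l ∈ {-3, -2, -1, 0, 1, 2, 3}.
Σ m_l² = l(l+1)(2l+1)/3 = 3·4·7/3 = 28.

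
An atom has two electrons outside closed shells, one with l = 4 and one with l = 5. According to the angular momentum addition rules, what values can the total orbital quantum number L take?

The total orbital quantum number L ranges from |l₁ − l₂| to l₁ + l₂ in integer steps.
Allowed values: L = 1, 2, 3, 4, 5, 6, 7, 8, 9.

L = 1, 2, 3, 4, 5, 6, 7, 8, 9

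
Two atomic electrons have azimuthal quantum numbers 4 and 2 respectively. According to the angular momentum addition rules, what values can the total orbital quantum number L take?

Angular momentum addition gives L = |l₁ − l₂|, …, l₁ + l₂.
L ∈ {2, 3, 4, 5, 6}.

L = 2, 3, 4, 5, 6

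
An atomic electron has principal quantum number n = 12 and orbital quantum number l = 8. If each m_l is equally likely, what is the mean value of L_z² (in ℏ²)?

m_l ∈ {-8, -7, -6, -5, -4, -3, -2, -1, 0, 1, 2, 3, 4, 5, 6, 7, 8}.
⟨L_z²⟩ = ℏ²·l(l+1)/3 = 24ℏ².

⟨L_z²⟩ = 24 ℏ²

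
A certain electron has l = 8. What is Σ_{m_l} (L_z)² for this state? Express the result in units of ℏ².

The allowed m_l values are -8, -7, -6, -5, -4, -3, -2, -1, 0, 1, 2, 3, 4, 5, 6, 7, 8.
Summing m² from −8 to 8: Σ m_l² = 408.

Σ(L_z)² = 408 ℏ²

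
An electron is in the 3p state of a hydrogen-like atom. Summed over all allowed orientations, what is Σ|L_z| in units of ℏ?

Σ|L_z| = 2 ℏ

The 3p subshell has l = 1.
The allowed m_l values are -1, 0, 1.
Σ|m_l| = l(l+1) = 2.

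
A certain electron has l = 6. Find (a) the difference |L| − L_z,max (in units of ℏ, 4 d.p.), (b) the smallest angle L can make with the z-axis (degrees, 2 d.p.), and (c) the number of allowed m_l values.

|L|−L_z,max ≈ 0.4807ℏ; θ_min ≈ 22.21°; 13 values

|L| − L_z,max = (√42 − 6)ℏ ≈ 0.4807ℏ.
cos θ_min = 6/√42, so θ_min ≈ 22.21°.
There are 2l+1 = 13 values of m_l.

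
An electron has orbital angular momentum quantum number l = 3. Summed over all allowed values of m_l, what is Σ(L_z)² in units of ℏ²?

Σ(L_z)² = 28 ℏ²

The allowed m_l values are -3, -2, -1, 0, 1, 2, 3.
Σ m_l² = l(l+1)(2l+1)/3 = 3·4·7/3 = 28.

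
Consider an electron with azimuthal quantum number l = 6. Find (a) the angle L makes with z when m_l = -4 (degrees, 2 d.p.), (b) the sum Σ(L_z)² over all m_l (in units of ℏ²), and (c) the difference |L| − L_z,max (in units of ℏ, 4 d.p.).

θ(m_l=-4) ≈ 128.11°; Σ(L_z)² = 182 ℏ²; |L|−L_z,max ≈ 0.4807ℏ

For m_l = -4: cos θ = -4/√42, θ ≈ 128.11°.
Σ m_l² = 182, so Σ(L_z)² = 182 ℏ².
|L| − L_z,max = (√42 − 6)ℏ ≈ 0.4807ℏ.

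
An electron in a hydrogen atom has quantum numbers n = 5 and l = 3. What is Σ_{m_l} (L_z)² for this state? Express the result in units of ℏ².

Σ(L_z)² = 28 ℏ²

m_l ∈ {-3, -2, -1, 0, 1, 2, 3}.
Σ m_l² = 2·(1 + 4 + 9) = 28.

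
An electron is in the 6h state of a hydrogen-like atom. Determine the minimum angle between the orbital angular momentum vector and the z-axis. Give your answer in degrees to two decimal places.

θ_min ≈ 24.09°

6h means n = 6, l = 5.
|L| = ℏ√(l(l+1)) = √30 ℏ.
The smallest angle corresponds to the largest L_z, i.e. m_l = l = 5, giving L_z = 5ℏ.
cos θ_min = 5/√30, so θ_min ≈ 24.09°.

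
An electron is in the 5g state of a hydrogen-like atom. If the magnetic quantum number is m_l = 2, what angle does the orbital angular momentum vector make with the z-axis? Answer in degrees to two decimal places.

For 5g, l = 4.
|L| = √(l(l+1)) ℏ = 2√5 ℏ.
L_z = m_l ℏ = 2ℏ.
cos θ = L_z/|L| = 2/√20, so θ ≈ 63.43°.

θ ≈ 63.43°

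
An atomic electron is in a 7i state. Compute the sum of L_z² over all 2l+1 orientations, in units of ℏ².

The 7i subshell has l = 6.
m_l runs from −6 to 6, i.e. {-6, -5, -4, -3, -2, -1, 0, 1, 2, 3, 4, 5, 6}.
Σ m_l² = l(l+1)(2l+1)/3 = 6·7·13/3 = 182.

Σ(L_z)² = 182 ℏ²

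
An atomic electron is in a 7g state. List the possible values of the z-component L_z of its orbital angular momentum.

The 7g subshell has l = 4.
L_z = m_l ℏ with m_l ranging from −l to +l in integer steps.
For l = 4: m_l ∈ {-4, -3, -2, -1, 0, 1, 2, 3, 4}.

L_z ∈ {−4ℏ, −3ℏ, −2ℏ, −ℏ, 0, ℏ, 2ℏ, 3ℏ, 4ℏ}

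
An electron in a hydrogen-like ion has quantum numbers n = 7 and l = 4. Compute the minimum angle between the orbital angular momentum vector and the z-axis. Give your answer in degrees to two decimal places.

θ_min ≈ 26.57°

|L|² = l(l+1)ℏ² = 20ℏ², so |L| = 2√5 ℏ.
The smallest angle corresponds to the largest L_z, i.e. m_l = l = 4, giving L_z = 4ℏ.
cos θ_min = 4/√20, so θ_min ≈ 26.57°.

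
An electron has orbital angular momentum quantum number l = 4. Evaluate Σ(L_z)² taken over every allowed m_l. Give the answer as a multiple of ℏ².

The allowed m_l values are -4, -3, -2, -1, 0, 1, 2, 3, 4.
Σ m_l² = 2·(1 + 4 + 9 + 16) = 60.

Σ(L_z)² = 60 ℏ²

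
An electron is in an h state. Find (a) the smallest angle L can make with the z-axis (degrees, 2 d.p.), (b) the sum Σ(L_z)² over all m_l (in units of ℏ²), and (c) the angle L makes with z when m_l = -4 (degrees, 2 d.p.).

θ_min ≈ 24.09°; Σ(L_z)² = 110 ℏ²; θ(m_l=-4) ≈ 136.91°

For an h orbital, l = 5.
cos θ_min = 5/√30, so θ_min ≈ 24.09°.
Σ m_l² = 110, so Σ(L_z)² = 110 ℏ².
For m_l = -4: cos θ = -4/√30, θ ≈ 136.91°.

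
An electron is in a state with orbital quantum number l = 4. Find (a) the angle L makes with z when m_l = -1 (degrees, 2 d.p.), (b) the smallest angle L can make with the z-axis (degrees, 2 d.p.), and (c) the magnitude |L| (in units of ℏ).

For m_l = -1: cos θ = -1/√20, θ ≈ 102.92°.
cos θ_min = 4/√20, so θ_min ≈ 26.57°.
|L| = ℏ√(4·5) = 2√5 ℏ ≈ 4.472ℏ.

θ(m_l=-1) ≈ 102.92°; θ_min ≈ 26.57°; |L| = 2√5 ℏ ≈ 4.472ℏ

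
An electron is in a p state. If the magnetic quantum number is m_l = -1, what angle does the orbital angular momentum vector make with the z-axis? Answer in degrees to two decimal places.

θ ≈ 135.00°

P corresponds to l = 1.
|L|² = l(l+1)ℏ² = 2ℏ², so |L| = √2 ℏ.
L_z = m_l ℏ = −1ℏ.
cos θ = L_z/|L| = -1/√2, so θ ≈ 135.00°.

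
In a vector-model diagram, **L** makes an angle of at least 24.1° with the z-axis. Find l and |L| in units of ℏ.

l = 5, |L| = √30 ℏ ≈ 5.477ℏ

At minimum angle, m_l = l, so cos θ = l/√(l(l+1)); cos²θ = l/(l+1) = 0.8333.
Solving: l = 5.
Then |L| = ℏ√(5·6) = √30 ℏ.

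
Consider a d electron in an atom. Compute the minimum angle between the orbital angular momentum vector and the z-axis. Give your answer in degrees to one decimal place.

For a d orbital, l = 2.
|L|² = l(l+1)ℏ² = 6ℏ², so |L| = √6 ℏ.
The smallest angle corresponds to the largest L_z, i.e. m_l = l = 2, giving L_z = 2ℏ.
cos θ_min = 2/√6, so θ_min ≈ 35.3°.

θ_min ≈ 35.3°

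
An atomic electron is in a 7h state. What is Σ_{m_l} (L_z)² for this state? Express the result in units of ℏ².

For 7h, l = 5.
m_l runs from −5 to 5, i.e. {-5, -4, -3, -2, -1, 0, 1, 2, 3, 4, 5}.
Σ m_l² = l(l+1)(2l+1)/3 = 5·6·11/3 = 110.

Σ(L_z)² = 110 ℏ²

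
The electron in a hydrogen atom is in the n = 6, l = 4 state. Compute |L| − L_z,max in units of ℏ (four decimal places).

|L| = 2√5 ℏ ≈ 4.4721ℏ, while L_z,max = lℏ = 4ℏ.
The difference is (2√5 − 4)ℏ ≈ 0.4721ℏ.

|L| − L_z,max ≈ 0.4721ℏ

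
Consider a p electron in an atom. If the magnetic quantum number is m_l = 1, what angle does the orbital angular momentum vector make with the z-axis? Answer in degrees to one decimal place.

θ ≈ 45.0°

P corresponds to l = 1.
|L|² = l(l+1)ℏ² = 2ℏ², so |L| = √2 ℏ.
L_z = m_l ℏ = 1ℏ.
cos θ = L_z/|L| = 1/√2, so θ ≈ 45.0°.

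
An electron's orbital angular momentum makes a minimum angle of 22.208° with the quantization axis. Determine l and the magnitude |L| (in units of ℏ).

cos θ_min = l/√(l(l+1)) = √(l/(l+1)), so l/(l+1) = cos²(22.208°) = 0.8571.
l = cos²θ/sin²θ ≈ 6.
Then |L| = ℏ√(6·7) = √42 ℏ.

l = 6, |L| = √42 ℏ ≈ 6.481ℏ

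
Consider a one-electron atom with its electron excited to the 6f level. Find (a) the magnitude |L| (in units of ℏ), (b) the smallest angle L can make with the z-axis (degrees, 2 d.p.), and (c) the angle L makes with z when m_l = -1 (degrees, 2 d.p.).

The 6f level has l = 3.
|L| = ℏ√(3·4) = 2√3 ℏ ≈ 3.464ℏ.
cos θ_min = 3/√12, so θ_min ≈ 30.00°.
For m_l = -1: cos θ = -1/√12, θ ≈ 106.78°.

|L| = 2√3 ℏ ≈ 3.464ℏ; θ_min ≈ 30.00°; θ(m_l=-1) ≈ 106.78°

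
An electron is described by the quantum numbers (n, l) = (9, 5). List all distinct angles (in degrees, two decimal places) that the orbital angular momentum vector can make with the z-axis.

θ ∈ {24.09°, 43.09°, 56.79°, 68.58°, 79.48°, 90.00°, 100.52°, 111.42°, 123.21°, 136.91°, 155.91°}

|L| = √(l(l+1)) ℏ = √30 ℏ.
cos θ = m_l/√30 for each m_l ∈ {-5, -4, -3, -2, -1, 0, 1, 2, 3, 4, 5}.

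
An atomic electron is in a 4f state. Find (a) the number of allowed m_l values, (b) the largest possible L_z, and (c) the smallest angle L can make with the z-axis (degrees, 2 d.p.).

7 values; L_z,max = 3ℏ; θ_min ≈ 30.00°

4f means n = 4, l = 3.
There are 2l+1 = 7 values of m_l.
L_z,max = lℏ = 3ℏ.
cos θ_min = 3/√12, so θ_min ≈ 30.00°.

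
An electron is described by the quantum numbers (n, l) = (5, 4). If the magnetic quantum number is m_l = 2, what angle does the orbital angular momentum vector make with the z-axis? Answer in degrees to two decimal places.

|L| = √(l(l+1)) ℏ = 2√5 ℏ.
L_z = m_l ℏ = 2ℏ.
cos θ = L_z/|L| = 2/√20, so θ ≈ 63.43°.

θ ≈ 63.43°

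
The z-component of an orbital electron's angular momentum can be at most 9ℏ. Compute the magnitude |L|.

|L| = 3√10 ℏ ≈ 9.487ℏ

The maximum L_z equals lℏ, giving l = 9.
Then |L| = ℏ√(9·10) = 3√10 ℏ.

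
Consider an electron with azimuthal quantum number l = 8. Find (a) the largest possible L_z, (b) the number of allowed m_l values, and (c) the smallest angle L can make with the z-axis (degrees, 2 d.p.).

L_z,max = lℏ = 8ℏ.
There are 2l+1 = 17 values of m_l.
cos θ_min = 8/√72, so θ_min ≈ 19.47°.

L_z,max = 8ℏ; 17 values; θ_min ≈ 19.47°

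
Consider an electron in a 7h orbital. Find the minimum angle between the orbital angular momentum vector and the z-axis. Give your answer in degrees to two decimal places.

7h means n = 7, l = 5.
|L| = √(l(l+1)) ℏ = √30 ℏ.
The smallest angle corresponds to the largest L_z, i.e. m_l = l = 5, giving L_z = 5ℏ.
cos θ_min = 5/√30, so θ_min ≈ 24.09°.

θ_min ≈ 24.09°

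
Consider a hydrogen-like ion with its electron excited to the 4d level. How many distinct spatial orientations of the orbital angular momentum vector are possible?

5

The 4d level has l = 2.
The number of m_l values is 2l + 1 = 2·2 + 1 = 5.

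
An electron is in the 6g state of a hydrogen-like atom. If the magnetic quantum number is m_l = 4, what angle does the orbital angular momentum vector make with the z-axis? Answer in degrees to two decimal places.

For 6g, l = 4.
|L| = ℏ√(l(l+1)) = 2√5 ℏ.
L_z = m_l ℏ = 4ℏ.
cos θ = L_z/|L| = 4/√20, so θ ≈ 26.57°.

θ ≈ 26.57°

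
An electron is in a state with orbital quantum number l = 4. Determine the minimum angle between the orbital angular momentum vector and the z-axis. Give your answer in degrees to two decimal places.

θ_min ≈ 26.57°

|L| = √(l(l+1)) ℏ = 2√5 ℏ.
The smallest angle corresponds to the largest L_z, i.e. m_l = l = 4, giving L_z = 4ℏ.
cos θ_min = 4/√20, so θ_min ≈ 26.57°.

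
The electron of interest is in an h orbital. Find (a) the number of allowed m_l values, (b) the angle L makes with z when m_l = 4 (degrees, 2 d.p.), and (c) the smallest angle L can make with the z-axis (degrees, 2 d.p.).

11 values; θ(m_l=4) ≈ 43.09°; θ_min ≈ 24.09°

H corresponds to l = 5.
There are 2l+1 = 11 values of m_l.
For m_l = 4: cos θ = 4/√30, θ ≈ 43.09°.
cos θ_min = 5/√30, so θ_min ≈ 24.09°.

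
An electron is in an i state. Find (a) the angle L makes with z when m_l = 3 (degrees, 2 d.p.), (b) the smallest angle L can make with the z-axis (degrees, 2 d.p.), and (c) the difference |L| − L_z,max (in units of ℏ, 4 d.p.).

An i state has l = 6.
For m_l = 3: cos θ = 3/√42, θ ≈ 62.42°.
cos θ_min = 6/√42, so θ_min ≈ 22.21°.
|L| − L_z,max = (√42 − 6)ℏ ≈ 0.4807ℏ.

θ(m_l=3) ≈ 62.42°; θ_min ≈ 22.21°; |L|−L_z,max ≈ 0.4807ℏ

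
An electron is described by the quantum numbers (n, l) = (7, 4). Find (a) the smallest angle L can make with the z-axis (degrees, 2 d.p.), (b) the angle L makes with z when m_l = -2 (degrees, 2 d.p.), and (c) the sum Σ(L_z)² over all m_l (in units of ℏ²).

θ_min ≈ 26.57°; θ(m_l=-2) ≈ 116.57°; Σ(L_z)² = 60 ℏ²

cos θ_min = 4/√20, so θ_min ≈ 26.57°.
For m_l = -2: cos θ = -2/√20, θ ≈ 116.57°.
Σ m_l² = 60, so Σ(L_z)² = 60 ℏ².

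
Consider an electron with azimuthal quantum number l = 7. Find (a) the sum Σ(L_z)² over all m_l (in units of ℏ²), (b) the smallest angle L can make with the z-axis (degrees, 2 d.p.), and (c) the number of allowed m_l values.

Σ m_l² = 280, so Σ(L_z)² = 280 ℏ².
cos θ_min = 7/√56, so θ_min ≈ 20.70°.
There are 2l+1 = 15 values of m_l.

Σ(L_z)² = 280 ℏ²; θ_min ≈ 20.70°; 15 values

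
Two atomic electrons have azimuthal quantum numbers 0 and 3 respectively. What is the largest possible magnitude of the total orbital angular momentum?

|L_tot|_max = 2√3 ℏ ≈ 3.464ℏ

L runs from |0 − 3| = 3 to 0 + 3 = 3.
So L can be 3.
The largest magnitude corresponds to L = 3: |L_tot| = ℏ√(3·4) = 2√3 ℏ.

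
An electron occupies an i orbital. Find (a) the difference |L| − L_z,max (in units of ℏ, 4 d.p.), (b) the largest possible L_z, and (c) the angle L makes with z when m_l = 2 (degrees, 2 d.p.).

|L|−L_z,max ≈ 0.4807ℏ; L_z,max = 6ℏ; θ(m_l=2) ≈ 72.02°

For an i orbital, l = 6.
|L| − L_z,max = (√42 − 6)ℏ ≈ 0.4807ℏ.
L_z,max = lℏ = 6ℏ.
For m_l = 2: cos θ = 2/√42, θ ≈ 72.02°.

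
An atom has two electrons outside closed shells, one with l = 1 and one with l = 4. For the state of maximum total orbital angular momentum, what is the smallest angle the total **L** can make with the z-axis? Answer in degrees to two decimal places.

Angular momentum addition gives L = |l₁ − l₂|, …, l₁ + l₂.
Allowed values: L = 3, 4, 5.
The maximum is L = 5, with |L_tot| = ℏ√(5·6) = √30 ℏ.
The minimum angle with z is arccos(5/√30) ≈ 24.09°.

θ_min ≈ 24.09°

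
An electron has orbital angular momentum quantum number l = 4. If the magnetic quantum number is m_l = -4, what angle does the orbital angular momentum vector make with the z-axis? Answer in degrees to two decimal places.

|L| = √(l(l+1)) ℏ = 2√5 ℏ.
L_z = m_l ℏ = −4ℏ.
cos θ = L_z/|L| = -4/√20, so θ ≈ 153.43°.

θ ≈ 153.43°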